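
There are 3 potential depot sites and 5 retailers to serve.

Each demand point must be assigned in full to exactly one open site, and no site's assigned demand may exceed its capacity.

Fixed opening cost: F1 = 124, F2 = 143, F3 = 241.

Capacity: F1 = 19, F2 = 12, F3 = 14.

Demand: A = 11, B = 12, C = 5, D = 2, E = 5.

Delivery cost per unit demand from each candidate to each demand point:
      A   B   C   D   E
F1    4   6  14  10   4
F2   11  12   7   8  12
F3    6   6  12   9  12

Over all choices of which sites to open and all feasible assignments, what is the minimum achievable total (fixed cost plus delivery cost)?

695

Open {F1, F2, F3}; cheapest assignment that respects the capacities:
  F1 (cap 19, load 16): A, E — cost 11×4 + 5×4 = 64
  F2 (cap 12, load 7): C, D — cost 5×7 + 2×8 = 51
  F3 (cap 14, load 12): B — cost 12×6 = 72
  Shipping 187, fixed 508 → total 695.
  Any other capacity-feasible assignment to {F1, F2, F3} ships for at least 187.
Total demand is 35 and no other set of sites has combined capacity ≥ 35, so {F1, F2, F3} is the only feasible choice of open sites. Minimum: 695.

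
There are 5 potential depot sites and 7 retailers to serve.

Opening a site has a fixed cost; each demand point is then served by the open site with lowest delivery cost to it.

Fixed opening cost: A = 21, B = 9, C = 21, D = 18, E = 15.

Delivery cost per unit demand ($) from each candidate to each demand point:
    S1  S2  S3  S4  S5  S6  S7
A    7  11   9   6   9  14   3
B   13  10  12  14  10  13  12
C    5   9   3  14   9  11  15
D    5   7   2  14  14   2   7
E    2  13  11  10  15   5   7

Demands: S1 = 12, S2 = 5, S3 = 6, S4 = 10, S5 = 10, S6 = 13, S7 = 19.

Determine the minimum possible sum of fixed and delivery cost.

358

Open {A, D, E}: assign each demand point to its cheapest open site.
  S1→E 12×2=24, S2→D 5×7=35, S3→D 6×2=12, S4→A 10×6=60, S5→A 10×9=90, S6→D 13×2=26, S7→A 19×3=57
  delivery cost 304, fixed 54 → total 358.
Compare {A, B, D, E}: delivery cost 304 + fixed 63 = 367.
Compare {A, D}: delivery cost 340 + fixed 39 = 379.
Compare {A, C, D, E}: delivery cost 304 + fixed 75 = 379.
All other subsets cost ≥ 367. Minimum total cost: 358.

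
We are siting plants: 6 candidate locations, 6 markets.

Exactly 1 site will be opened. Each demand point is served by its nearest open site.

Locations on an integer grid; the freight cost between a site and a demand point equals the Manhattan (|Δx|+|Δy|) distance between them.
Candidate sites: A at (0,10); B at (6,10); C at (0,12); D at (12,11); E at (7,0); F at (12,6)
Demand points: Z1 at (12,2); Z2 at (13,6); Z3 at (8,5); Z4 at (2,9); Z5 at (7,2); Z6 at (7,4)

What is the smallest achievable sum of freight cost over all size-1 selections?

Open {F}.
  Z1→F 4, Z2→F 1, Z3→F 5, Z4→F 13, Z5→F 9, Z6→F 7  ⇒ total 39.
Compare {E}: total 45.
Compare {B}: total 53.
No size-1 selection does better; minimum is 39.

39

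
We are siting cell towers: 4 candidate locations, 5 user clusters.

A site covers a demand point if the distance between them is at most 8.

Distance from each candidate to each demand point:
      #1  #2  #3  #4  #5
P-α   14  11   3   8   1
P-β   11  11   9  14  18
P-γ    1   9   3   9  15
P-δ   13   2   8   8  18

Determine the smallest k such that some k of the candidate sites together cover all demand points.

Coverage sets (demand points within 8 of each site):
  P-α: {#3, #4, #5}
  P-β: {}
  P-γ: {#1, #3}
  P-δ: {#2, #3, #4}
No 2 sites suffice: every size-2 union leaves at least one demand point uncovered.
But {P-α, P-γ, P-δ} covers everything, so the minimum is 3.

3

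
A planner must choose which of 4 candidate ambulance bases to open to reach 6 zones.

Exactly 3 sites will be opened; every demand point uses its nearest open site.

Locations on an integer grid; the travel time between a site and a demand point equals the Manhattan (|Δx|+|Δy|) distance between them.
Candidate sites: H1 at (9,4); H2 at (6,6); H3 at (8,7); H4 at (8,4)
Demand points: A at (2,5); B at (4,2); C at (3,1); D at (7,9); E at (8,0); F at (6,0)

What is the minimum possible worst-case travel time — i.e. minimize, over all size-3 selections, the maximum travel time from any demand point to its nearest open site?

Open {H1, H2, H3}.
  Farthest demand point is C at travel time 8 (to H2); all others are ≤ 8.
With {H1, H2, H4} the worst case is 8.
With {H1, H3, H4} the worst case is 8.
No size-3 selection achieves below 8.

8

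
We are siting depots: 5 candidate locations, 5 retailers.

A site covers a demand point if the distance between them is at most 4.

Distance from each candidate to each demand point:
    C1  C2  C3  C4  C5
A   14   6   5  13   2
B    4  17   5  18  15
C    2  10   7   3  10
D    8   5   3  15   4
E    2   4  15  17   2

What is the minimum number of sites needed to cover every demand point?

3

Coverage sets (demand points within 4 of each site):
  A: {C5}
  B: {C1}
  C: {C1, C4}
  D: {C3, C5}
  E: {C1, C2, C5}
No 2 sites suffice: every size-2 union leaves at least one demand point uncovered.
But {C, D, E} covers everything, so the minimum is 3.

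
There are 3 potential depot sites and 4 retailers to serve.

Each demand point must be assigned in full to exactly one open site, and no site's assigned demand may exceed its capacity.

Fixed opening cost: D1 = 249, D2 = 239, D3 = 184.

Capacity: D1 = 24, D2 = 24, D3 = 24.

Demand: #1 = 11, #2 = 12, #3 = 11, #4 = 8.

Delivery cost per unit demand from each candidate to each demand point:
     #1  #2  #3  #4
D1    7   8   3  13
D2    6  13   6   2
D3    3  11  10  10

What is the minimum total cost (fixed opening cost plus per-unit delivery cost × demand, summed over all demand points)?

Open {D2, D3}; cheapest assignment that respects the capacities:
  D2 (cap 24, load 19): #3, #4 — cost 11×6 + 8×2 = 82
  D3 (cap 24, load 23): #1, #2 — cost 11×3 + 12×11 = 165
  Shipping 247, fixed 423 → total 670.
  Any other capacity-feasible assignment to {D2, D3} ships for at least 247.
Compare {D1, D3}: its best feasible assignment gives total 675.
Compare {D1, D2}: its best feasible assignment gives total 699.
Every other set of open sites that can feasibly serve all demand totals ≥ 675 even under its best assignment. Minimum: 670.

670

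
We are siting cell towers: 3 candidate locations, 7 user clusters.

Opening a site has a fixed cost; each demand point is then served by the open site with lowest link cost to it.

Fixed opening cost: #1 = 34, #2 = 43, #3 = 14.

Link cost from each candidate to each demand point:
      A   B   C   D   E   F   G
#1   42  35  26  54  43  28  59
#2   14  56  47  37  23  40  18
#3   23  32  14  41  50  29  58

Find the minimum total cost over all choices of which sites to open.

Open {#2, #3}: assign each demand point to its cheapest open site.
  A→#2 14, B→#3 32, C→#3 14, D→#2 37, E→#2 23, F→#3 29, G→#2 18
  link cost 167, fixed 57 → total 224.
Compare {#1, #2, #3}: link cost 166 + fixed 91 = 257.
Compare {#1, #2}: link cost 181 + fixed 77 = 258.
Compare {#3}: link cost 247 + fixed 14 = 261.
All other subsets cost ≥ 257. Minimum total cost: 224.

224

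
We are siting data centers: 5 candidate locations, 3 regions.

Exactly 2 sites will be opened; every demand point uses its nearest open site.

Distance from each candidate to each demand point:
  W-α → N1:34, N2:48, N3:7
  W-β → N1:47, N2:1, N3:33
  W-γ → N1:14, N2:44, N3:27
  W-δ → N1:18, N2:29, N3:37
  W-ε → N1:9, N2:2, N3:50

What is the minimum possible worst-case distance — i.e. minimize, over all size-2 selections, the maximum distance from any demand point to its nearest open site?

9

Open {W-α, W-ε}.
  Farthest demand point is N1 at distance 9 (to W-ε); all others are ≤ 9.
With {W-β, W-γ} the worst case is 27.
With {W-γ, W-ε} the worst case is 27.
No size-2 selection achieves below 9.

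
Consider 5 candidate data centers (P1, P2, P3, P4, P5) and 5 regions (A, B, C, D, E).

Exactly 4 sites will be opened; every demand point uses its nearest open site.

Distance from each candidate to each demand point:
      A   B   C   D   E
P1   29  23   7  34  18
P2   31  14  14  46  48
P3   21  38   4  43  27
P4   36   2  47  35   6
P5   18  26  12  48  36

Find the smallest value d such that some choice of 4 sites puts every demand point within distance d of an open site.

34

Open {P1, P2, P3, P4}.
  Farthest demand point is D at distance 34 (to P1); all others are ≤ 34.
With {P1, P2, P3, P5} the worst case is 34.
With {P1, P2, P4, P5} the worst case is 34.
No size-4 selection achieves below 34.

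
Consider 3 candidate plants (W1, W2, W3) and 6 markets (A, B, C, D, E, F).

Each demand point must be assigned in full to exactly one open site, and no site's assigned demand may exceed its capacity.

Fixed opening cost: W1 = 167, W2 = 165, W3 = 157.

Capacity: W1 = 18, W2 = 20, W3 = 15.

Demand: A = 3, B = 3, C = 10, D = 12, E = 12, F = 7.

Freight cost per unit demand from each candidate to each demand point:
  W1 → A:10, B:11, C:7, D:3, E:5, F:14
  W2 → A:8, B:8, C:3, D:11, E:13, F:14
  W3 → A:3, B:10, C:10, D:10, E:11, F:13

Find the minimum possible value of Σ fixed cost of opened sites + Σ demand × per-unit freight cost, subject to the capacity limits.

Open {W1, W2, W3}; cheapest assignment that respects the capacities:
  W1 (cap 18, load 12): D — cost 12×3 = 36
  W2 (cap 20, load 20): B, C, F — cost 3×8 + 10×3 + 7×14 = 152
  W3 (cap 15, load 15): A, E — cost 3×3 + 12×11 = 141
  Shipping 329, fixed 489 → total 818.
  Any other capacity-feasible assignment to {W1, W2, W3} ships for at least 329.
Total demand is 47 and no other set of sites has combined capacity ≥ 47, so {W1, W2, W3} is the only feasible choice of open sites. Minimum: 818.

818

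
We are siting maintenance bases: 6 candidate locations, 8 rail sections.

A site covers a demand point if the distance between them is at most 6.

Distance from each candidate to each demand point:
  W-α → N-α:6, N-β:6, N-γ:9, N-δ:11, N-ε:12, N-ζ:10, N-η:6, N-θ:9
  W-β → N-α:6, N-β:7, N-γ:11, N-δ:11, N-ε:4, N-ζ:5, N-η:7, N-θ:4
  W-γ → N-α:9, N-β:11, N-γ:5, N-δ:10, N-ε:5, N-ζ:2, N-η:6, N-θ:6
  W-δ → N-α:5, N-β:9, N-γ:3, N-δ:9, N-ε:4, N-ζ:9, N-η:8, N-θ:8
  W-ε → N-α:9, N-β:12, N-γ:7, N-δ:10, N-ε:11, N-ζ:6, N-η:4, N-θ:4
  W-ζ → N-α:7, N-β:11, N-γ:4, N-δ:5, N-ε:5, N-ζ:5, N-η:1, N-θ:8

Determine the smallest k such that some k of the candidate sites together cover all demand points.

3

Coverage sets (demand points within 6 of each site):
  W-α: {N-α, N-β, N-η}
  W-β: {N-α, N-ε, N-ζ, N-θ}
  W-γ: {N-γ, N-ε, N-ζ, N-η, N-θ}
  W-δ: {N-α, N-γ, N-ε}
  W-ε: {N-ζ, N-η, N-θ}
  W-ζ: {N-γ, N-δ, N-ε, N-ζ, N-η}
No 2 sites suffice: every size-2 union leaves at least one demand point uncovered.
But {W-α, W-β, W-ζ} covers everything, so the minimum is 3.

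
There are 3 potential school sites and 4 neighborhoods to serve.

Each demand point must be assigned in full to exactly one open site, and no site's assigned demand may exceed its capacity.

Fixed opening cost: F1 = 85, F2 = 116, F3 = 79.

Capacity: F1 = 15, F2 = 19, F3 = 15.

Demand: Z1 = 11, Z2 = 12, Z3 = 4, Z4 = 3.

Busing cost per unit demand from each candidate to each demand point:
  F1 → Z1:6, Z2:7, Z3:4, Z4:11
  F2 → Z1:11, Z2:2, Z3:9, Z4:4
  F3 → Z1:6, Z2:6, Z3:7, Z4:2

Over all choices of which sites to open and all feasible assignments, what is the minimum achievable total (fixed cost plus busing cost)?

Open {F1, F2}; cheapest assignment that respects the capacities:
  F1 (cap 15, load 15): Z1, Z3 — cost 11×6 + 4×4 = 82
  F2 (cap 19, load 15): Z2, Z4 — cost 12×2 + 3×4 = 36
  Shipping 118, fixed 201 → total 319.
  Any other capacity-feasible assignment to {F1, F2} ships for at least 118.
Compare {F1, F3}: its best feasible assignment gives total 324.
Compare {F2, F3}: its best feasible assignment gives total 325.
Every other set of open sites that can feasibly serve all demand totals ≥ 324 even under its best assignment. Minimum: 319.

319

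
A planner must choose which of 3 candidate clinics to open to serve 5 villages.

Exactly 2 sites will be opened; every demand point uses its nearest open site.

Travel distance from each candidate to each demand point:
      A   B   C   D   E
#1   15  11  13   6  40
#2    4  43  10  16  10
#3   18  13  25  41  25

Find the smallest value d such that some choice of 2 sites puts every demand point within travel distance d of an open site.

Open {#1, #2}.
  Farthest demand point is B at travel distance 11 (to #1); all others are ≤ 11.
With {#2, #3} the worst case is 16.
With {#1, #3} the worst case is 25.
No size-2 selection achieves below 11.

11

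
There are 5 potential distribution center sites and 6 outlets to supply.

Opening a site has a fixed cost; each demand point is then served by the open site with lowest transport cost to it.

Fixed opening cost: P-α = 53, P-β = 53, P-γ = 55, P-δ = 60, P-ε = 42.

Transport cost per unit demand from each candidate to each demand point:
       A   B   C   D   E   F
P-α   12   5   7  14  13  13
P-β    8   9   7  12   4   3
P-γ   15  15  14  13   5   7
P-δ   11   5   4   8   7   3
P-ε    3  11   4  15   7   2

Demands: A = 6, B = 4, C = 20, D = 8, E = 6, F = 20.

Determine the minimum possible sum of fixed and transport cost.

366

Open {P-δ, P-ε}: assign each demand point to its cheapest open site.
  A→P-ε 6×3=18, B→P-δ 4×5=20, C→P-δ 20×4=80, D→P-δ 8×8=64, E→P-δ 6×7=42, F→P-ε 20×2=40
  transport cost 264, fixed 102 → total 366.
Compare {P-ε}: transport cost 344 + fixed 42 = 386.
Compare {P-β, P-ε}: transport cost 294 + fixed 95 = 389.
Compare {P-δ}: transport cost 332 + fixed 60 = 392.
All other subsets cost ≥ 386. Minimum total cost: 366.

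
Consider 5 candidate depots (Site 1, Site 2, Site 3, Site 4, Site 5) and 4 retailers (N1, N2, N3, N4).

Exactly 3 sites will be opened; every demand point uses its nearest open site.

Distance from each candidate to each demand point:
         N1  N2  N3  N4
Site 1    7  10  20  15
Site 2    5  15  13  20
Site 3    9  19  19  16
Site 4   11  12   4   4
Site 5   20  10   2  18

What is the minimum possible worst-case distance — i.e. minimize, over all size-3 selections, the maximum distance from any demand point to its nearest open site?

10

Open {Site 1, Site 2, Site 4}.
  Farthest demand point is N2 at distance 10 (to Site 1); all others are ≤ 10.
With {Site 1, Site 3, Site 4} the worst case is 10.
With {Site 1, Site 4, Site 5} the worst case is 10.
No size-3 selection achieves below 10.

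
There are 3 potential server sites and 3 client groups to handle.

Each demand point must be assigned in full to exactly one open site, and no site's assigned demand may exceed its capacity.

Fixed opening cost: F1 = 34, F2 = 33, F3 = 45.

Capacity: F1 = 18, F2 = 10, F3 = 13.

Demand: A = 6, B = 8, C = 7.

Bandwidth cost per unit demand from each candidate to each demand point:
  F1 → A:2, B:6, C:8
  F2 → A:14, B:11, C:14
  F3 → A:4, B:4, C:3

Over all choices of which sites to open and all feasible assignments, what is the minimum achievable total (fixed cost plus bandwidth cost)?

Open {F1, F3}; cheapest assignment that respects the capacities:
  F1 (cap 18, load 14): A, B — cost 6×2 + 8×6 = 60
  F3 (cap 13, load 7): C — cost 7×3 = 21
  Shipping 81, fixed 79 → total 160.
  Any other capacity-feasible assignment to {F1, F3} ships for at least 81.
Compare {F1, F2, F3}: its best feasible assignment gives total 193.
Compare {F2, F3}: its best feasible assignment gives total 211.
Every other set of open sites that can feasibly serve all demand totals ≥ 193 even under its best assignment. Minimum: 160.

160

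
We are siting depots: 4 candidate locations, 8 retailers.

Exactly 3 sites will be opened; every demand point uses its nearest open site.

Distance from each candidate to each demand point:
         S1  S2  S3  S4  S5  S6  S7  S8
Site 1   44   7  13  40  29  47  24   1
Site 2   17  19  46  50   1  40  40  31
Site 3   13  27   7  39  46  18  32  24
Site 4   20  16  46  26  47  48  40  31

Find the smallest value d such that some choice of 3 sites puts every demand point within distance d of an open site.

Open {Site 1, Site 3, Site 4}.
  Farthest demand point is S5 at distance 29 (to Site 1); all others are ≤ 29.
With {Site 2, Site 3, Site 4} the worst case is 32.
With {Site 1, Site 2, Site 3} the worst case is 39.
No size-3 selection achieves below 29.

29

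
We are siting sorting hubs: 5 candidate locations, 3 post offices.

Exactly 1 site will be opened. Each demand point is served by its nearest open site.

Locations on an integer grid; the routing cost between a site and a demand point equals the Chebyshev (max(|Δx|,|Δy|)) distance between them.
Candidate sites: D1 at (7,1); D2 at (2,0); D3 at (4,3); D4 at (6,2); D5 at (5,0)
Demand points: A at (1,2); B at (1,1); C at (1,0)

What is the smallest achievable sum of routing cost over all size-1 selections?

Open {D2}.
  A→D2 2, B→D2 1, C→D2 1  ⇒ total 4.
Compare {D3}: total 9.
Compare {D5}: total 12.
No size-1 selection does better; minimum is 4.

4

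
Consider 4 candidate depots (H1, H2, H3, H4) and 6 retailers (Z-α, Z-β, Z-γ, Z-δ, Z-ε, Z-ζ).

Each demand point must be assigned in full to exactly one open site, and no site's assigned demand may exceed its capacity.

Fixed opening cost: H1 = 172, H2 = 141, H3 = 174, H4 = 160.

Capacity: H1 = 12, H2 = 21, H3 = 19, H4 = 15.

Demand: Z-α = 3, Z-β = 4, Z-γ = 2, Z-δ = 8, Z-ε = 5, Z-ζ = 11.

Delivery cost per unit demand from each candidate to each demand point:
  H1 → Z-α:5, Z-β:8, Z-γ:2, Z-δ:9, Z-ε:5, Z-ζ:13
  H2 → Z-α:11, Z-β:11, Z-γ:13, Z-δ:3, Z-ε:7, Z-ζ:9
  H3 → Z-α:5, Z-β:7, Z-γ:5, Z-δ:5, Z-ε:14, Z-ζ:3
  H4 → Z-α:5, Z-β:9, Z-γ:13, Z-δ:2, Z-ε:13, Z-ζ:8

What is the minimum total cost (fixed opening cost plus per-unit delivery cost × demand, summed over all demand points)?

476

Open {H2, H3}; cheapest assignment that respects the capacities:
  H2 (cap 21, load 15): Z-γ, Z-δ, Z-ε — cost 2×13 + 8×3 + 5×7 = 85
  H3 (cap 19, load 18): Z-α, Z-β, Z-ζ — cost 3×5 + 4×7 + 11×3 = 76
  Shipping 161, fixed 315 → total 476.
  Any other capacity-feasible assignment to {H2, H3} ships for at least 161.
Compare {H3, H4}: its best feasible assignment gives total 514.
Compare {H2, H4}: its best feasible assignment gives total 528.
Every other set of open sites that can feasibly serve all demand totals ≥ 514 even under its best assignment. Minimum: 476.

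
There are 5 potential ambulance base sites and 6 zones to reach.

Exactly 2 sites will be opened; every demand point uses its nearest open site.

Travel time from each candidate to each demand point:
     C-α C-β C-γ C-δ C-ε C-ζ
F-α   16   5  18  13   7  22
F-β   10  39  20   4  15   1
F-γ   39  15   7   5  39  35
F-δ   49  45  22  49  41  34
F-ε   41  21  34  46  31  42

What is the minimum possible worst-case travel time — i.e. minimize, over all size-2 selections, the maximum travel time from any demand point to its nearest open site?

Open {F-β, F-γ}.
  Farthest demand point is C-β at travel time 15 (to F-γ); all others are ≤ 15.
With {F-α, F-β} the worst case is 18.
With {F-β, F-ε} the worst case is 21.
No size-2 selection achieves below 15.

15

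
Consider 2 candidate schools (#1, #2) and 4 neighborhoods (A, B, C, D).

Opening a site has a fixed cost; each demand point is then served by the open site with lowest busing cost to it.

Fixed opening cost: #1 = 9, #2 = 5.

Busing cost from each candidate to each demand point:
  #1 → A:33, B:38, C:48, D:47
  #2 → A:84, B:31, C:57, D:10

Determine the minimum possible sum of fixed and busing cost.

Open {#1, #2}: assign each demand point to its cheapest open site.
  A→#1 33, B→#2 31, C→#1 48, D→#2 10
  busing cost 122, fixed 14 → total 136.
Compare {#1}: busing cost 166 + fixed 9 = 175.
Compare {#2}: busing cost 182 + fixed 5 = 187.

136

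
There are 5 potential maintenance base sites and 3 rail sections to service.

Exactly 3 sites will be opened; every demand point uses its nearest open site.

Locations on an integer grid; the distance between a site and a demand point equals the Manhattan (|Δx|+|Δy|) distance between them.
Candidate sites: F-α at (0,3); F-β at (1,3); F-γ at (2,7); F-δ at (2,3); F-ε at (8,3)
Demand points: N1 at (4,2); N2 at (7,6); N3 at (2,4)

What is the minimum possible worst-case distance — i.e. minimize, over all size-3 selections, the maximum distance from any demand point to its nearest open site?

Open {F-α, F-β, F-ε}.
  Farthest demand point is N1 at distance 4 (to F-β); all others are ≤ 4.
With {F-α, F-δ, F-ε} the worst case is 4.
With {F-β, F-γ, F-ε} the worst case is 4.
No size-3 selection achieves below 4.

4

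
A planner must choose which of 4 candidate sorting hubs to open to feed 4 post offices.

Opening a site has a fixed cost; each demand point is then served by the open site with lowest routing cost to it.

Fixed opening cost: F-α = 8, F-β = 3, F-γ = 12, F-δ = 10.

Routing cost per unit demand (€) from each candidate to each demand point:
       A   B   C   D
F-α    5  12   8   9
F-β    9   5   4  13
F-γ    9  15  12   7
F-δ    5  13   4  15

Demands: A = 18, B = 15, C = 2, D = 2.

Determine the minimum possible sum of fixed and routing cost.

Open {F-α, F-β}: assign each demand point to its cheapest open site.
  A→F-α 18×5=90, B→F-β 15×5=75, C→F-β 2×4=8, D→F-α 2×9=18
  routing cost 191, fixed 11 → total 202.
Compare {F-α, F-β, F-γ}: routing cost 187 + fixed 23 = 210.
Compare {F-β, F-δ}: routing cost 199 + fixed 13 = 212.
Compare {F-α, F-β, F-δ}: routing cost 191 + fixed 21 = 212.
All other subsets cost ≥ 210. Minimum total cost: 202.

202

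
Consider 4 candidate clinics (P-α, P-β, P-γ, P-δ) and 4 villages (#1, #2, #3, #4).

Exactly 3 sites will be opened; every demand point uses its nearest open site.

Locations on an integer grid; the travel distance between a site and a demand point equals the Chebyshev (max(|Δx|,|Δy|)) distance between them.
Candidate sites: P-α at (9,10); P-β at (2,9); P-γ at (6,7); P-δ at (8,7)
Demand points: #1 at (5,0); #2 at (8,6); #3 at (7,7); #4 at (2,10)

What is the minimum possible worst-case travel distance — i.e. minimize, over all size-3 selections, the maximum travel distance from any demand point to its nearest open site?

Open {P-α, P-β, P-γ}.
  Farthest demand point is #1 at travel distance 7 (to P-γ); all others are ≤ 7.
With {P-α, P-β, P-δ} the worst case is 7.
With {P-α, P-γ, P-δ} the worst case is 7.
No size-3 selection achieves below 7.

7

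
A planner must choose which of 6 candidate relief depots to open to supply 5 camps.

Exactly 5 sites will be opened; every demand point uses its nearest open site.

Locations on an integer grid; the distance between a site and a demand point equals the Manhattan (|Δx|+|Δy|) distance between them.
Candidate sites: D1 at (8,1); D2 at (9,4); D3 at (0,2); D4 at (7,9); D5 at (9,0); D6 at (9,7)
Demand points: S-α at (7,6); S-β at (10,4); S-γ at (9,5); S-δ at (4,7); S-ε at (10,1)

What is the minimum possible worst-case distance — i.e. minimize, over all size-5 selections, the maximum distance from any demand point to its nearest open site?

Open {D1, D2, D3, D4, D5}.
  Farthest demand point is S-δ at distance 5 (to D4); all others are ≤ 5.
With {D1, D2, D3, D4, D6} the worst case is 5.
With {D1, D2, D3, D5, D6} the worst case is 5.
No size-5 selection achieves below 5.

5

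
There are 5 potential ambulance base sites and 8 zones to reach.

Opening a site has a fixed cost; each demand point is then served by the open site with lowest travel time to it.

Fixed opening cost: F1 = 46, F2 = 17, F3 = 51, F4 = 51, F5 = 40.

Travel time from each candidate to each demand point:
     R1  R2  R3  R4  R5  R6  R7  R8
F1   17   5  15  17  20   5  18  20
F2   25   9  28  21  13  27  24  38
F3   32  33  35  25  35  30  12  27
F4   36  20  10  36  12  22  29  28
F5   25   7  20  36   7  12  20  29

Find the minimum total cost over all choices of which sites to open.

Open {F1}: assign each demand point to its cheapest open site.
  R1→F1 17, R2→F1 5, R3→F1 15, R4→F1 17, R5→F1 20, R6→F1 5, R7→F1 18, R8→F1 20
  travel time 117, fixed 46 → total 163.
Compare {F1, F2}: travel time 110 + fixed 63 = 173.
Compare {F1, F5}: travel time 104 + fixed 86 = 190.
Compare {F5}: travel time 156 + fixed 40 = 196.
All other subsets cost ≥ 173. Minimum total cost: 163.

163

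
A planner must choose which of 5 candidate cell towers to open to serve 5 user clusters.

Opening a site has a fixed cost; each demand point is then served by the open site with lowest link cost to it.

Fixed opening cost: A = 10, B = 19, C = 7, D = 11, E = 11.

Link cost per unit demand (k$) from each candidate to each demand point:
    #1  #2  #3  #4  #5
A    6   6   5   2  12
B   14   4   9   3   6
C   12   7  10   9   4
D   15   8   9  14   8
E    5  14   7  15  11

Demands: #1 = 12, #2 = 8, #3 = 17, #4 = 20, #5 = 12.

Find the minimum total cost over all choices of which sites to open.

Open {A, C, E}: assign each demand point to its cheapest open site.
  #1→E 12×5=60, #2→A 8×6=48, #3→A 17×5=85, #4→A 20×2=40, #5→C 12×4=48
  link cost 281, fixed 28 → total 309.
Compare {A, C}: link cost 293 + fixed 17 = 310.
Compare {A, B, C, E}: link cost 265 + fixed 47 = 312.
Compare {A, B, C}: link cost 277 + fixed 36 = 313.
All other subsets cost ≥ 310. Minimum total cost: 309.

309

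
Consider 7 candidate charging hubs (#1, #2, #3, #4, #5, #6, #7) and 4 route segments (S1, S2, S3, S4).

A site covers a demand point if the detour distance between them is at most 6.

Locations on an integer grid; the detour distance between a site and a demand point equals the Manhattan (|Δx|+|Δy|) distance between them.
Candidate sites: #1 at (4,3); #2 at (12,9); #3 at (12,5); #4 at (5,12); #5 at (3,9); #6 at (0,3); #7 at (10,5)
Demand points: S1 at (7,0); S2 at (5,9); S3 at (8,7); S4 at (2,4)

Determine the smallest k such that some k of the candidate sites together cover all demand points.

3

Coverage sets (demand points within 6 of each site):
  #1: {S1, S4}
  #2: {S3}
  #3: {S3}
  #4: {S2}
  #5: {S2, S4}
  #6: {S4}
  #7: {S3}
No 2 sites suffice: every size-2 union leaves at least one demand point uncovered.
But {#1, #2, #4} covers everything, so the minimum is 3.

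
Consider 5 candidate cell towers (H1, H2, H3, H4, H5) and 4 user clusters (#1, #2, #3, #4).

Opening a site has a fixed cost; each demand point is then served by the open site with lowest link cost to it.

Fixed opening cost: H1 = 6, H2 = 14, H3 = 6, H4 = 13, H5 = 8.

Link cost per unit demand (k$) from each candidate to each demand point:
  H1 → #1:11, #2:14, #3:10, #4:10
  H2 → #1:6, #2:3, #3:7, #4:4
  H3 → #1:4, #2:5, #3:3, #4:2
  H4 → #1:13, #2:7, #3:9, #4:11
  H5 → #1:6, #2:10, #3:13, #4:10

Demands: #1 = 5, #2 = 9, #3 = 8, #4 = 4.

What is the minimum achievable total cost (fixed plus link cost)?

Open {H2, H3}: assign each demand point to its cheapest open site.
  #1→H3 5×4=20, #2→H2 9×3=27, #3→H3 8×3=24, #4→H3 4×2=8
  link cost 79, fixed 20 → total 99.
Compare {H3}: link cost 97 + fixed 6 = 103.
Compare {H1, H2, H3}: link cost 79 + fixed 26 = 105.
Compare {H2, H3, H5}: link cost 79 + fixed 28 = 107.
All other subsets cost ≥ 103. Minimum total cost: 99.

99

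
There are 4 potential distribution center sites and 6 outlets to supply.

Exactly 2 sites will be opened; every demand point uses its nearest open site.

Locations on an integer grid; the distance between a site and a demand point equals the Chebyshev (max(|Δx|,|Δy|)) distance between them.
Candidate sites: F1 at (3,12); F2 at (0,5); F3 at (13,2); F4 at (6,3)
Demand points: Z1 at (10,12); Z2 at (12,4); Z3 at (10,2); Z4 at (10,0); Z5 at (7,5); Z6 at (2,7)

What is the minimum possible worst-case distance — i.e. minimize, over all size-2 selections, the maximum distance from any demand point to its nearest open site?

Open {F1, F3}.
  Farthest demand point is Z1 at distance 7 (to F1); all others are ≤ 7.
With {F1, F4} the worst case is 7.
With {F2, F4} the worst case is 9.
No size-2 selection achieves below 7.

7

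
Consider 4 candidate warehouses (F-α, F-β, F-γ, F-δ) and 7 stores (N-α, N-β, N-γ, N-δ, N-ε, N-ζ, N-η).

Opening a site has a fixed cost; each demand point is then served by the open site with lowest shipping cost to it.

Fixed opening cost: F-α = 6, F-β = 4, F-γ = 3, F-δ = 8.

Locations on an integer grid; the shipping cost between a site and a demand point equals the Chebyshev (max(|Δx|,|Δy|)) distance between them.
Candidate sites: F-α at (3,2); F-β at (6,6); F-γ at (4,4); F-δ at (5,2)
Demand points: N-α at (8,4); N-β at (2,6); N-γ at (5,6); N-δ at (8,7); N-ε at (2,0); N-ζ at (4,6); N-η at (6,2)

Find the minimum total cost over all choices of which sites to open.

Open {F-β, F-γ}: assign each demand point to its cheapest open site.
  N-α→F-β 2, N-β→F-γ 2, N-γ→F-β 1, N-δ→F-β 2, N-ε→F-γ 4, N-ζ→F-β 2, N-η→F-γ 2
  shipping cost 15, fixed 7 → total 22.
Compare {F-γ}: shipping cost 20 + fixed 3 = 23.
Compare {F-β}: shipping cost 21 + fixed 4 = 25.
Compare {F-α, F-β}: shipping cost 16 + fixed 10 = 26.
All other subsets cost ≥ 23. Minimum total cost: 22.

22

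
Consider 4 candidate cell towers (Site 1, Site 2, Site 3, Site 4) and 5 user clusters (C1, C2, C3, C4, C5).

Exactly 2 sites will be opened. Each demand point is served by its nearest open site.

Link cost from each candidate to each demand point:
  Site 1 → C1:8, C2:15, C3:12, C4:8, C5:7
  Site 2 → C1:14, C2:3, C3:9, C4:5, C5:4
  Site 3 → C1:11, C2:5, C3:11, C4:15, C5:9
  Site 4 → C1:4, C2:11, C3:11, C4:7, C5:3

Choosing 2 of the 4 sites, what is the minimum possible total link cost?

Open {Site 2, Site 4}.
  C1→Site 4 4, C2→Site 2 3, C3→Site 2 9, C4→Site 2 5, C5→Site 4 3  ⇒ total 24.
Compare {Site 1, Site 2}: total 29.
Compare {Site 3, Site 4}: total 30.
No size-2 selection does better; minimum is 24.

24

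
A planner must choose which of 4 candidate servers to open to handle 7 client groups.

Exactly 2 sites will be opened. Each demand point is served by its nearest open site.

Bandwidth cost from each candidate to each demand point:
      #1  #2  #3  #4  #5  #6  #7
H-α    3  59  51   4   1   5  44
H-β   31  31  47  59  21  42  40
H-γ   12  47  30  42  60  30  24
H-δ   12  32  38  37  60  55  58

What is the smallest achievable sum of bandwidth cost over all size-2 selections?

114

Open {H-α, H-γ}.
  #1→H-α 3, #2→H-γ 47, #3→H-γ 30, #4→H-α 4, #5→H-α 1, #6→H-α 5, #7→H-γ 24  ⇒ total 114.
Compare {H-α, H-δ}: total 127.
Compare {H-α, H-β}: total 131.
No size-2 selection does better; minimum is 114.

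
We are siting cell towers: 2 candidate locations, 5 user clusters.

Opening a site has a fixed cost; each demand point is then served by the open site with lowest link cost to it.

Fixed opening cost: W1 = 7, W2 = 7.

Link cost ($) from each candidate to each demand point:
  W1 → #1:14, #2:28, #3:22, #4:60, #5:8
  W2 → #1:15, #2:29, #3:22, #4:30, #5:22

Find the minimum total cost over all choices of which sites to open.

116

Open {W1, W2}: assign each demand point to its cheapest open site.
  #1→W1 14, #2→W1 28, #3→W1 22, #4→W2 30, #5→W1 8
  link cost 102, fixed 14 → total 116.
Compare {W2}: link cost 118 + fixed 7 = 125.
Compare {W1}: link cost 132 + fixed 7 = 139.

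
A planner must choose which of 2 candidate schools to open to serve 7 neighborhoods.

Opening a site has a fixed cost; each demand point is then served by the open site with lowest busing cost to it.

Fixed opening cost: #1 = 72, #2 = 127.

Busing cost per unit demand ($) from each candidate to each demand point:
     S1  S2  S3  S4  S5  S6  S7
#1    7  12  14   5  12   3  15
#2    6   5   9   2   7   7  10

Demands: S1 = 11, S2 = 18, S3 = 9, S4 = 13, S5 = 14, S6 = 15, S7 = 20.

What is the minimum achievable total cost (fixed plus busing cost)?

793

Open {#2}: assign each demand point to its cheapest open site.
  S1→#2 11×6=66, S2→#2 18×5=90, S3→#2 9×9=81, S4→#2 13×2=26, S5→#2 14×7=98, S6→#2 15×7=105, S7→#2 20×10=200
  busing cost 666, fixed 127 → total 793.
Compare {#1, #2}: busing cost 606 + fixed 199 = 805.
Compare {#1}: busing cost 997 + fixed 72 = 1069.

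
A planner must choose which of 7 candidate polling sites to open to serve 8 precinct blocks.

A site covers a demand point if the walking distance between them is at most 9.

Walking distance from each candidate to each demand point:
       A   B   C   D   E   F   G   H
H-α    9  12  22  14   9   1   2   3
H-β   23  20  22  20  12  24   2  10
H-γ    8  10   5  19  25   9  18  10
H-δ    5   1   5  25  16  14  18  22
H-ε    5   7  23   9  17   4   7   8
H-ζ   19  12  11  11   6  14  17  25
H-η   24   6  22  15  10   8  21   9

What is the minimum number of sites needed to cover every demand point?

3

Coverage sets (demand points within 9 of each site):
  H-α: {A, E, F, G, H}
  H-β: {G}
  H-γ: {A, C, F}
  H-δ: {A, B, C}
  H-ε: {A, B, D, F, G, H}
  H-ζ: {E}
  H-η: {B, F, H}
No 2 sites suffice: every size-2 union leaves at least one demand point uncovered.
But {H-α, H-γ, H-ε} covers everything, so the minimum is 3.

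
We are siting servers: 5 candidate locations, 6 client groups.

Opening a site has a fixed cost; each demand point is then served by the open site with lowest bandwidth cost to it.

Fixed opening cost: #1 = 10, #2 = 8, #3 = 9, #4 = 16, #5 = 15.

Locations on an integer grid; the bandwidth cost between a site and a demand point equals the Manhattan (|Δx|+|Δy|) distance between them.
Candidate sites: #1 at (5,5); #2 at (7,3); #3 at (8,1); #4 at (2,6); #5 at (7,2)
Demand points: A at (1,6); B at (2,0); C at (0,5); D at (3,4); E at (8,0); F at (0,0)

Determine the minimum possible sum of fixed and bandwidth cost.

47

Open {#3, #4}: assign each demand point to its cheapest open site.
  A→#4 1, B→#4 6, C→#4 3, D→#4 3, E→#3 1, F→#4 8
  bandwidth cost 22, fixed 25 → total 47.
Compare {#1}: bandwidth cost 39 + fixed 10 = 49.
Compare {#4}: bandwidth cost 33 + fixed 16 = 49.
Compare {#1, #3}: bandwidth cost 30 + fixed 19 = 49.
All other subsets cost ≥ 49. Minimum total cost: 47.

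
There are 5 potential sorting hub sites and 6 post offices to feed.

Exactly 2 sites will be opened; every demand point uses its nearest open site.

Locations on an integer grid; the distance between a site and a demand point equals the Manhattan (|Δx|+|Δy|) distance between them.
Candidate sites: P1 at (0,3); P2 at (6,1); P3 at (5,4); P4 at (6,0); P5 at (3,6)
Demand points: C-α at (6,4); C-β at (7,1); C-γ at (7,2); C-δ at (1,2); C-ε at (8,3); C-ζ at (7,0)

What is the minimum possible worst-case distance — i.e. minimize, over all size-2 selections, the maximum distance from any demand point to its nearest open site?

Open {P1, P2}.
  Farthest demand point is C-ε at distance 4 (to P2); all others are ≤ 4.
With {P1, P4} the worst case is 5.
With {P1, P3} the worst case is 6.
No size-2 selection achieves below 4.

4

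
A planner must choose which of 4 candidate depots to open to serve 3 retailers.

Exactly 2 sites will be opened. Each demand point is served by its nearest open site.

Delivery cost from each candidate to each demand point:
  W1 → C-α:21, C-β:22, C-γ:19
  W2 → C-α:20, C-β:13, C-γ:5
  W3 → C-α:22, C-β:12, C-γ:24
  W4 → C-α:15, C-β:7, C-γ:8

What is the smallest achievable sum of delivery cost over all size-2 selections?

27

Open {W2, W4}.
  C-α→W4 15, C-β→W4 7, C-γ→W2 5  ⇒ total 27.
Compare {W1, W4}: total 30.
Compare {W3, W4}: total 30.
No size-2 selection does better; minimum is 27.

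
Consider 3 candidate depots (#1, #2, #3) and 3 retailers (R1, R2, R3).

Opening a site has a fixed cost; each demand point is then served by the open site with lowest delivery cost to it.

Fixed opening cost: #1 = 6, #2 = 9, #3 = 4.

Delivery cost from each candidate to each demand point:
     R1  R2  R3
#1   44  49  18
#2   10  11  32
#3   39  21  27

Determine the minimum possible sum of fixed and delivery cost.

54

Open {#1, #2}: assign each demand point to its cheapest open site.
  R1→#2 10, R2→#2 11, R3→#1 18
  delivery cost 39, fixed 15 → total 54.
Compare {#1, #2, #3}: delivery cost 39 + fixed 19 = 58.
Compare {#2, #3}: delivery cost 48 + fixed 13 = 61.
Compare {#2}: delivery cost 53 + fixed 9 = 62.
All other subsets cost ≥ 58. Minimum total cost: 54.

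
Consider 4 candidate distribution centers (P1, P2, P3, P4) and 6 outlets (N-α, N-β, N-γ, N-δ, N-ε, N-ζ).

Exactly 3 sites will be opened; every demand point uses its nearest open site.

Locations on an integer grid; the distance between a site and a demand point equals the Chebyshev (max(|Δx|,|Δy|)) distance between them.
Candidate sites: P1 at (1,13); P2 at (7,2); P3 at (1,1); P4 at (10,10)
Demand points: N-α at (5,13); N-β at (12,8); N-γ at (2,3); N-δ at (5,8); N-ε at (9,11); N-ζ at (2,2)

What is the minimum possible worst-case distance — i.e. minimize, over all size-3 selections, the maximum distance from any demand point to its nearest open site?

5

Open {P1, P2, P4}.
  Farthest demand point is N-γ at distance 5 (to P2); all others are ≤ 5.
With {P1, P3, P4} the worst case is 5.
With {P2, P3, P4} the worst case is 5.
No size-3 selection achieves below 5.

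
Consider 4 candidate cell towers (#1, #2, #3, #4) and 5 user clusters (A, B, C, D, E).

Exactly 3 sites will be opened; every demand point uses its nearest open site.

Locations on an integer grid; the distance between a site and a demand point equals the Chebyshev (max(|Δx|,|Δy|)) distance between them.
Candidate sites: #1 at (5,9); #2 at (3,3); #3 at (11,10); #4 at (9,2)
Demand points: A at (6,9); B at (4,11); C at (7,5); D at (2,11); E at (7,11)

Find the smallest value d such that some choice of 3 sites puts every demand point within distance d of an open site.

3

Open {#1, #2, #4}.
  Farthest demand point is C at distance 3 (to #4); all others are ≤ 3.
With {#1, #3, #4} the worst case is 3.
With {#1, #2, #3} the worst case is 4.
No size-3 selection achieves below 3.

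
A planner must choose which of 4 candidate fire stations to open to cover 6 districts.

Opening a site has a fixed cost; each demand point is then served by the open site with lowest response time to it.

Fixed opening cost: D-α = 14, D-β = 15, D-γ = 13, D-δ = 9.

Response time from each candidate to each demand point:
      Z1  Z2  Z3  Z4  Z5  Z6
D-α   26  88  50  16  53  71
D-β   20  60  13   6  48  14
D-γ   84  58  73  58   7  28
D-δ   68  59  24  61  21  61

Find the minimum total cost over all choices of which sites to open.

Open {D-β, D-γ}: assign each demand point to its cheapest open site.
  Z1→D-β 20, Z2→D-γ 58, Z3→D-β 13, Z4→D-β 6, Z5→D-γ 7, Z6→D-β 14
  response time 118, fixed 28 → total 146.
Compare {D-β, D-γ, D-δ}: response time 118 + fixed 37 = 155.
Compare {D-β, D-δ}: response time 133 + fixed 24 = 157.
Compare {D-α, D-β, D-γ}: response time 118 + fixed 42 = 160.
All other subsets cost ≥ 155. Minimum total cost: 146.

146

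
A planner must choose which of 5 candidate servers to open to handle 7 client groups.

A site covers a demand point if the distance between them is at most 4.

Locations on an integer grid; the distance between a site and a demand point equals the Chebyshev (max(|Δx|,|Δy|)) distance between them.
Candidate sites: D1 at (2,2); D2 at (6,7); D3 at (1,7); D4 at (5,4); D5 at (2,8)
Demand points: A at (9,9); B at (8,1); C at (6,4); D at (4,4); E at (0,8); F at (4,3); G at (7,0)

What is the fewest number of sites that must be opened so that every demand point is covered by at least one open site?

Coverage sets (demand points within 4 of each site):
  D1: {C, D, F}
  D2: {A, C, D, F}
  D3: {D, E, F}
  D4: {B, C, D, F, G}
  D5: {C, D, E}
No 2 sites suffice: every size-2 union leaves at least one demand point uncovered.
But {D2, D3, D4} covers everything, so the minimum is 3.

3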